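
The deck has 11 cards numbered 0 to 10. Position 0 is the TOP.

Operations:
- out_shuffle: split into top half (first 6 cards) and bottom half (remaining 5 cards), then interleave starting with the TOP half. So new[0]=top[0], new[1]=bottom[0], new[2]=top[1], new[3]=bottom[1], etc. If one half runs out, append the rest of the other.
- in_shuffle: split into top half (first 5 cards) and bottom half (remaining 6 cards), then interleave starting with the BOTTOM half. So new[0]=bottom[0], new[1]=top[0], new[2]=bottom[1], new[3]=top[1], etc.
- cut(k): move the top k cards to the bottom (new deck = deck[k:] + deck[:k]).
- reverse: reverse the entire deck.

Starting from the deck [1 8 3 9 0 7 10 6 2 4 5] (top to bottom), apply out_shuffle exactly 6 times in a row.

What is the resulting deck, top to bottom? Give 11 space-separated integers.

After op 1 (out_shuffle): [1 10 8 6 3 2 9 4 0 5 7]
After op 2 (out_shuffle): [1 9 10 4 8 0 6 5 3 7 2]
After op 3 (out_shuffle): [1 6 9 5 10 3 4 7 8 2 0]
After op 4 (out_shuffle): [1 4 6 7 9 8 5 2 10 0 3]
After op 5 (out_shuffle): [1 5 4 2 6 10 7 0 9 3 8]
After op 6 (out_shuffle): [1 7 5 0 4 9 2 3 6 8 10]

Answer: 1 7 5 0 4 9 2 3 6 8 10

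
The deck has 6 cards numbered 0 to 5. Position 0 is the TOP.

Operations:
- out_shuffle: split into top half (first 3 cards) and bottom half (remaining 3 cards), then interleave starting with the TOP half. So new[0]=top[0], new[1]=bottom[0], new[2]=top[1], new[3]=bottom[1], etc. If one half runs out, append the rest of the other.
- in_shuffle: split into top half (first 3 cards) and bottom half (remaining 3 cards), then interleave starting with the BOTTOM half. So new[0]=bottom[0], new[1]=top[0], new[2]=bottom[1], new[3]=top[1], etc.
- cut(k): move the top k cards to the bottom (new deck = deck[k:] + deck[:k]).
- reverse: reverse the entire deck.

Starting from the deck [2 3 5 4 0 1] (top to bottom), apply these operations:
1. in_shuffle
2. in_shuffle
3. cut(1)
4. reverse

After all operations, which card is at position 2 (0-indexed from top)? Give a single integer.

Answer: 5

Derivation:
After op 1 (in_shuffle): [4 2 0 3 1 5]
After op 2 (in_shuffle): [3 4 1 2 5 0]
After op 3 (cut(1)): [4 1 2 5 0 3]
After op 4 (reverse): [3 0 5 2 1 4]
Position 2: card 5.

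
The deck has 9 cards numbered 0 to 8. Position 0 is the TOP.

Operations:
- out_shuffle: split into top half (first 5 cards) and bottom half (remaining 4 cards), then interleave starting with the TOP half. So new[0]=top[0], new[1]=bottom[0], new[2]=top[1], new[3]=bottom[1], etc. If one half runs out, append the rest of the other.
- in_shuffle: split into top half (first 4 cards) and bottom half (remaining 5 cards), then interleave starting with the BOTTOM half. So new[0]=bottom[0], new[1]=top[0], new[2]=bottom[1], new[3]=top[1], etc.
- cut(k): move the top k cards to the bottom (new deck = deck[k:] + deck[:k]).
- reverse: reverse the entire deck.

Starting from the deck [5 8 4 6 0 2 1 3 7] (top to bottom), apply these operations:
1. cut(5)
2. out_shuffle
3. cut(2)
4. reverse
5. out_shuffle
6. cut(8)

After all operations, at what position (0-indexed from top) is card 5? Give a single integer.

Answer: 5

Derivation:
After op 1 (cut(5)): [2 1 3 7 5 8 4 6 0]
After op 2 (out_shuffle): [2 8 1 4 3 6 7 0 5]
After op 3 (cut(2)): [1 4 3 6 7 0 5 2 8]
After op 4 (reverse): [8 2 5 0 7 6 3 4 1]
After op 5 (out_shuffle): [8 6 2 3 5 4 0 1 7]
After op 6 (cut(8)): [7 8 6 2 3 5 4 0 1]
Card 5 is at position 5.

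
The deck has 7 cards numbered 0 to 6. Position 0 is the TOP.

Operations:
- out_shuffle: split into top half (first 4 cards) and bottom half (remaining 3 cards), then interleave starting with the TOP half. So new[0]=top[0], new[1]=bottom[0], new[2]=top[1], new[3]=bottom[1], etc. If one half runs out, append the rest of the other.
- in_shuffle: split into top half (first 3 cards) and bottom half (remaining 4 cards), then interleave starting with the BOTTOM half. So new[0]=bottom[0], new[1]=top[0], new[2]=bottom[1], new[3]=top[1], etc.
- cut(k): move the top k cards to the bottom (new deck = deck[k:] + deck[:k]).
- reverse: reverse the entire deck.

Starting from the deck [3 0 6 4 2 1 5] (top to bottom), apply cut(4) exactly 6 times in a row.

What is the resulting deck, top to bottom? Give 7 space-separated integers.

After op 1 (cut(4)): [2 1 5 3 0 6 4]
After op 2 (cut(4)): [0 6 4 2 1 5 3]
After op 3 (cut(4)): [1 5 3 0 6 4 2]
After op 4 (cut(4)): [6 4 2 1 5 3 0]
After op 5 (cut(4)): [5 3 0 6 4 2 1]
After op 6 (cut(4)): [4 2 1 5 3 0 6]

Answer: 4 2 1 5 3 0 6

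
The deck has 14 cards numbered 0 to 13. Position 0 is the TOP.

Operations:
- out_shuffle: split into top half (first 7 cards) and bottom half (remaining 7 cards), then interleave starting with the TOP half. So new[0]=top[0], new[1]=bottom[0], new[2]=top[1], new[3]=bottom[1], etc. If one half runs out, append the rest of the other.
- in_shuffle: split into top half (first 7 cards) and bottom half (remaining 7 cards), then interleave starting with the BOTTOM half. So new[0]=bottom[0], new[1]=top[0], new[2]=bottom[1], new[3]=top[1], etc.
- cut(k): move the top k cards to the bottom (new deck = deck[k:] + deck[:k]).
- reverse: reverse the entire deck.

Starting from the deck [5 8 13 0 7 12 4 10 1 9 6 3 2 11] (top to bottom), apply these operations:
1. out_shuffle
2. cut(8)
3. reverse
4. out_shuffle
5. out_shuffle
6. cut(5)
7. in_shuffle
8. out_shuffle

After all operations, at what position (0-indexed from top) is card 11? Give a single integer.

Answer: 6

Derivation:
After op 1 (out_shuffle): [5 10 8 1 13 9 0 6 7 3 12 2 4 11]
After op 2 (cut(8)): [7 3 12 2 4 11 5 10 8 1 13 9 0 6]
After op 3 (reverse): [6 0 9 13 1 8 10 5 11 4 2 12 3 7]
After op 4 (out_shuffle): [6 5 0 11 9 4 13 2 1 12 8 3 10 7]
After op 5 (out_shuffle): [6 2 5 1 0 12 11 8 9 3 4 10 13 7]
After op 6 (cut(5)): [12 11 8 9 3 4 10 13 7 6 2 5 1 0]
After op 7 (in_shuffle): [13 12 7 11 6 8 2 9 5 3 1 4 0 10]
After op 8 (out_shuffle): [13 9 12 5 7 3 11 1 6 4 8 0 2 10]
Card 11 is at position 6.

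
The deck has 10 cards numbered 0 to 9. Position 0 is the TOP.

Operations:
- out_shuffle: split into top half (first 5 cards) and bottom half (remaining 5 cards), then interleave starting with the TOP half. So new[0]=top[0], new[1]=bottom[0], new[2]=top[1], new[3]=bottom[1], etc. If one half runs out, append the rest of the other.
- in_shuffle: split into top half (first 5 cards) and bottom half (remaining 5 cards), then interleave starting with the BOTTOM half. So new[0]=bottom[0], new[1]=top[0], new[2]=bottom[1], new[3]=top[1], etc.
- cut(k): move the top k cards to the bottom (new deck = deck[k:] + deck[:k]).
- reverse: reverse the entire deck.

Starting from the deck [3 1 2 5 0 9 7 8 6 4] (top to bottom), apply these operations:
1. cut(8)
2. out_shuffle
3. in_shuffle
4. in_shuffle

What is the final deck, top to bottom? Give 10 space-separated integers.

After op 1 (cut(8)): [6 4 3 1 2 5 0 9 7 8]
After op 2 (out_shuffle): [6 5 4 0 3 9 1 7 2 8]
After op 3 (in_shuffle): [9 6 1 5 7 4 2 0 8 3]
After op 4 (in_shuffle): [4 9 2 6 0 1 8 5 3 7]

Answer: 4 9 2 6 0 1 8 5 3 7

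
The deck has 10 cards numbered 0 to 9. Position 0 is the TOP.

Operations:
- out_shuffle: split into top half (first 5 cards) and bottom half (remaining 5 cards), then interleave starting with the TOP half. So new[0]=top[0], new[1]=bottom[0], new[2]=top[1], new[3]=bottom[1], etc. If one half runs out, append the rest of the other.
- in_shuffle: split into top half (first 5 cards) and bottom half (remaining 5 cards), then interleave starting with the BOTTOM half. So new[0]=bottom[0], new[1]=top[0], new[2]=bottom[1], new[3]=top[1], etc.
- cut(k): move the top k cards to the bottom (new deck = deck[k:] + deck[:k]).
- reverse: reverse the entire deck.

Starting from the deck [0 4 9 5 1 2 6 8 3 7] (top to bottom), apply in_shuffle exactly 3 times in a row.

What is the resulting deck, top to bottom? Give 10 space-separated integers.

After op 1 (in_shuffle): [2 0 6 4 8 9 3 5 7 1]
After op 2 (in_shuffle): [9 2 3 0 5 6 7 4 1 8]
After op 3 (in_shuffle): [6 9 7 2 4 3 1 0 8 5]

Answer: 6 9 7 2 4 3 1 0 8 5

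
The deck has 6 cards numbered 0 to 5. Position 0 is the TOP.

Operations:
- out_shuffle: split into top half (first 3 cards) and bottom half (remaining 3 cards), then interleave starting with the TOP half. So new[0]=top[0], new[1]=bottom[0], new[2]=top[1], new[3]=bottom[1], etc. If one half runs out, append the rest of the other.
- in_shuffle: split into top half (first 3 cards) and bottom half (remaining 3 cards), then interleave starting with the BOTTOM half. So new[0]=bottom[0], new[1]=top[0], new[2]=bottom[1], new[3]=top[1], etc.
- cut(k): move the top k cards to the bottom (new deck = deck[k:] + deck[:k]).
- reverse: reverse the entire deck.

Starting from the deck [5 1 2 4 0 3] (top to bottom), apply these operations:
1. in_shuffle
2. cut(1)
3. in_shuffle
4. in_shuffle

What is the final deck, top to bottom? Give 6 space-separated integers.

Answer: 0 3 4 5 1 2

Derivation:
After op 1 (in_shuffle): [4 5 0 1 3 2]
After op 2 (cut(1)): [5 0 1 3 2 4]
After op 3 (in_shuffle): [3 5 2 0 4 1]
After op 4 (in_shuffle): [0 3 4 5 1 2]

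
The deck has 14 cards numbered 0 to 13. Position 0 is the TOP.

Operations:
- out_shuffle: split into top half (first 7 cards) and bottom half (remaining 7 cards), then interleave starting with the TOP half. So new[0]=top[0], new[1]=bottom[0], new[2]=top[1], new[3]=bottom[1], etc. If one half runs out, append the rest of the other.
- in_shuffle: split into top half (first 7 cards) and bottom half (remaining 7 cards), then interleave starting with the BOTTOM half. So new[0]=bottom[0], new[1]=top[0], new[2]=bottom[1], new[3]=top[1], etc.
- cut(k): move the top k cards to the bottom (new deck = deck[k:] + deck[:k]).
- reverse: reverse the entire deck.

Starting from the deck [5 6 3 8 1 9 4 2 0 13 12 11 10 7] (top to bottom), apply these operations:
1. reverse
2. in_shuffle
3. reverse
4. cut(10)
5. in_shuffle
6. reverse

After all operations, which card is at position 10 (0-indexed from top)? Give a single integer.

Answer: 9

Derivation:
After op 1 (reverse): [7 10 11 12 13 0 2 4 9 1 8 3 6 5]
After op 2 (in_shuffle): [4 7 9 10 1 11 8 12 3 13 6 0 5 2]
After op 3 (reverse): [2 5 0 6 13 3 12 8 11 1 10 9 7 4]
After op 4 (cut(10)): [10 9 7 4 2 5 0 6 13 3 12 8 11 1]
After op 5 (in_shuffle): [6 10 13 9 3 7 12 4 8 2 11 5 1 0]
After op 6 (reverse): [0 1 5 11 2 8 4 12 7 3 9 13 10 6]
Position 10: card 9.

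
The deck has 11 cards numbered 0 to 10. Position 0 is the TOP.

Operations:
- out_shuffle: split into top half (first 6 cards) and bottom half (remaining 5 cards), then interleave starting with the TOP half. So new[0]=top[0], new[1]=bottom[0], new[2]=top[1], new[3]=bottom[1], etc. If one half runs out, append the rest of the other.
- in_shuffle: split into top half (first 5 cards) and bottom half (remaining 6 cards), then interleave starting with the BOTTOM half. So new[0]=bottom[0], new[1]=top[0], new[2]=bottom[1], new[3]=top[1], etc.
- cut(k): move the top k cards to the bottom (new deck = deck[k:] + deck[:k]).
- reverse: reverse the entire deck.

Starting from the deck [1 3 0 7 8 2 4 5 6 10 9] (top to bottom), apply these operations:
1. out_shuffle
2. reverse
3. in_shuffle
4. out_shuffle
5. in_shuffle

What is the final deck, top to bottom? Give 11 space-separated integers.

Answer: 4 6 9 3 7 2 5 10 1 0 8

Derivation:
After op 1 (out_shuffle): [1 4 3 5 0 6 7 10 8 9 2]
After op 2 (reverse): [2 9 8 10 7 6 0 5 3 4 1]
After op 3 (in_shuffle): [6 2 0 9 5 8 3 10 4 7 1]
After op 4 (out_shuffle): [6 3 2 10 0 4 9 7 5 1 8]
After op 5 (in_shuffle): [4 6 9 3 7 2 5 10 1 0 8]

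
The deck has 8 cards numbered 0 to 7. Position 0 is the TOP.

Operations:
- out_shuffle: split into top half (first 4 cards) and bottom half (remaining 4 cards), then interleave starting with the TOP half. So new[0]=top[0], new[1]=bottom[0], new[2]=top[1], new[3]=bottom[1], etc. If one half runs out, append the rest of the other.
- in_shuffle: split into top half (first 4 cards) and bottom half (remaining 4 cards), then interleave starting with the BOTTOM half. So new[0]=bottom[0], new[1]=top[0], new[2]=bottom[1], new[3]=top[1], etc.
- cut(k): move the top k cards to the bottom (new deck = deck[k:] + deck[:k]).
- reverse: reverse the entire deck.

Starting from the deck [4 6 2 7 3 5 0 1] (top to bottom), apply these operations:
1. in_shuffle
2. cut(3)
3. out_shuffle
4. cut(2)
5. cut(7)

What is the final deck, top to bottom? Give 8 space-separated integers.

Answer: 7 0 3 2 4 1 5 6

Derivation:
After op 1 (in_shuffle): [3 4 5 6 0 2 1 7]
After op 2 (cut(3)): [6 0 2 1 7 3 4 5]
After op 3 (out_shuffle): [6 7 0 3 2 4 1 5]
After op 4 (cut(2)): [0 3 2 4 1 5 6 7]
After op 5 (cut(7)): [7 0 3 2 4 1 5 6]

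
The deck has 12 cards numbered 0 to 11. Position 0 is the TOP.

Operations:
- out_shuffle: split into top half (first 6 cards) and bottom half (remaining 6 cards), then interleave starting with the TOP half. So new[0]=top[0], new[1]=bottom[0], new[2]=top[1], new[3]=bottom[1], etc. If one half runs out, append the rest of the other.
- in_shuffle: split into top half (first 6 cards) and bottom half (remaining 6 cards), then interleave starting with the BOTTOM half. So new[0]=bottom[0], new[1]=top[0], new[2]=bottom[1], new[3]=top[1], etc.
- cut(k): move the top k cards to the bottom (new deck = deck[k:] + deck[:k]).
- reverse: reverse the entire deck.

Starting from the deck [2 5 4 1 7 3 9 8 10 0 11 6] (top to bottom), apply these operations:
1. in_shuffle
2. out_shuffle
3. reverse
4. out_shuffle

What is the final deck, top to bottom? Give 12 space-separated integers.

After op 1 (in_shuffle): [9 2 8 5 10 4 0 1 11 7 6 3]
After op 2 (out_shuffle): [9 0 2 1 8 11 5 7 10 6 4 3]
After op 3 (reverse): [3 4 6 10 7 5 11 8 1 2 0 9]
After op 4 (out_shuffle): [3 11 4 8 6 1 10 2 7 0 5 9]

Answer: 3 11 4 8 6 1 10 2 7 0 5 9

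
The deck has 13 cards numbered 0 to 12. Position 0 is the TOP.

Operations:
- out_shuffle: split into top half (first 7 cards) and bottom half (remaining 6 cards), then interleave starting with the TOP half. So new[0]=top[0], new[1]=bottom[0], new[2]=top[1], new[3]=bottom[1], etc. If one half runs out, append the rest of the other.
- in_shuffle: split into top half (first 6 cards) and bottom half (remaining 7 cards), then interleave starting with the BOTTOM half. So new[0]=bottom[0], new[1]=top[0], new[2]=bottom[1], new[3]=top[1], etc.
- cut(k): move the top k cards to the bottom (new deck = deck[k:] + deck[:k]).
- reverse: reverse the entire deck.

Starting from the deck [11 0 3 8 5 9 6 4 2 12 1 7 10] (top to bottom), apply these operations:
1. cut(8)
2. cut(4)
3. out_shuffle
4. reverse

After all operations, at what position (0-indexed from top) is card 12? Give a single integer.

After op 1 (cut(8)): [2 12 1 7 10 11 0 3 8 5 9 6 4]
After op 2 (cut(4)): [10 11 0 3 8 5 9 6 4 2 12 1 7]
After op 3 (out_shuffle): [10 6 11 4 0 2 3 12 8 1 5 7 9]
After op 4 (reverse): [9 7 5 1 8 12 3 2 0 4 11 6 10]
Card 12 is at position 5.

Answer: 5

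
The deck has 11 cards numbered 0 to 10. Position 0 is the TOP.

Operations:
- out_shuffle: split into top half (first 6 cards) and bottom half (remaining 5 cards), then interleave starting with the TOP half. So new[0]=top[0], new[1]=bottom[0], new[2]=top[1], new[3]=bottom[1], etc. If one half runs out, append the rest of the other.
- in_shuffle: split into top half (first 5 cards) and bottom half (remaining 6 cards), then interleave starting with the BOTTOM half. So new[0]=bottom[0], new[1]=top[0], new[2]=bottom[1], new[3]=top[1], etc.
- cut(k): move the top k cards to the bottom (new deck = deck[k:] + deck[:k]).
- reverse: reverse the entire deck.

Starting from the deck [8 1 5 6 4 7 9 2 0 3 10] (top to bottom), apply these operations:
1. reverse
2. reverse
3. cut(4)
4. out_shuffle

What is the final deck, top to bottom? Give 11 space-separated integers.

After op 1 (reverse): [10 3 0 2 9 7 4 6 5 1 8]
After op 2 (reverse): [8 1 5 6 4 7 9 2 0 3 10]
After op 3 (cut(4)): [4 7 9 2 0 3 10 8 1 5 6]
After op 4 (out_shuffle): [4 10 7 8 9 1 2 5 0 6 3]

Answer: 4 10 7 8 9 1 2 5 0 6 3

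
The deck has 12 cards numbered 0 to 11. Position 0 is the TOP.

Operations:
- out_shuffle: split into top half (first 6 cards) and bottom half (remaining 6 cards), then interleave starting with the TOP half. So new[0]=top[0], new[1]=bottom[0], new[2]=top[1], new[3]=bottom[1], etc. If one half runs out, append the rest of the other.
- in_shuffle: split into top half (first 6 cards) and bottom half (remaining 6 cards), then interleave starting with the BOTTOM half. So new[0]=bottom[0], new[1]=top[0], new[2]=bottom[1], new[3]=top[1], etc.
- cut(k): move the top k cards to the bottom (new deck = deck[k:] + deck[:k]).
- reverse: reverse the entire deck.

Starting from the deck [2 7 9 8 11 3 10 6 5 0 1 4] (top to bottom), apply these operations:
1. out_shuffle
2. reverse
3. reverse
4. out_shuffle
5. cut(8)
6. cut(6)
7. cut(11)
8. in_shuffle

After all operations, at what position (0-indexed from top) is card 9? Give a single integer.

Answer: 2

Derivation:
After op 1 (out_shuffle): [2 10 7 6 9 5 8 0 11 1 3 4]
After op 2 (reverse): [4 3 1 11 0 8 5 9 6 7 10 2]
After op 3 (reverse): [2 10 7 6 9 5 8 0 11 1 3 4]
After op 4 (out_shuffle): [2 8 10 0 7 11 6 1 9 3 5 4]
After op 5 (cut(8)): [9 3 5 4 2 8 10 0 7 11 6 1]
After op 6 (cut(6)): [10 0 7 11 6 1 9 3 5 4 2 8]
After op 7 (cut(11)): [8 10 0 7 11 6 1 9 3 5 4 2]
After op 8 (in_shuffle): [1 8 9 10 3 0 5 7 4 11 2 6]
Card 9 is at position 2.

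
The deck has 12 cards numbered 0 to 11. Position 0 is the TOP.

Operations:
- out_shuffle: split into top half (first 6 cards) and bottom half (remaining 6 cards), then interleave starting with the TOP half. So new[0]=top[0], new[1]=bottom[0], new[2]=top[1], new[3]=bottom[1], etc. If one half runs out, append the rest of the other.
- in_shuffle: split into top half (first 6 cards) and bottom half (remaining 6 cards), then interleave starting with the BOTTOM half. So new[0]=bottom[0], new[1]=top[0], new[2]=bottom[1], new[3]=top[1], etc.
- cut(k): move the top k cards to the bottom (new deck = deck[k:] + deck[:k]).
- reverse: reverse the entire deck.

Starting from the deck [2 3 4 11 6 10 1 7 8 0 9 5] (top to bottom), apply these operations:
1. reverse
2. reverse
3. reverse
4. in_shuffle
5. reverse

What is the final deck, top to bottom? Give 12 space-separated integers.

Answer: 1 2 7 3 8 4 0 11 9 6 5 10

Derivation:
After op 1 (reverse): [5 9 0 8 7 1 10 6 11 4 3 2]
After op 2 (reverse): [2 3 4 11 6 10 1 7 8 0 9 5]
After op 3 (reverse): [5 9 0 8 7 1 10 6 11 4 3 2]
After op 4 (in_shuffle): [10 5 6 9 11 0 4 8 3 7 2 1]
After op 5 (reverse): [1 2 7 3 8 4 0 11 9 6 5 10]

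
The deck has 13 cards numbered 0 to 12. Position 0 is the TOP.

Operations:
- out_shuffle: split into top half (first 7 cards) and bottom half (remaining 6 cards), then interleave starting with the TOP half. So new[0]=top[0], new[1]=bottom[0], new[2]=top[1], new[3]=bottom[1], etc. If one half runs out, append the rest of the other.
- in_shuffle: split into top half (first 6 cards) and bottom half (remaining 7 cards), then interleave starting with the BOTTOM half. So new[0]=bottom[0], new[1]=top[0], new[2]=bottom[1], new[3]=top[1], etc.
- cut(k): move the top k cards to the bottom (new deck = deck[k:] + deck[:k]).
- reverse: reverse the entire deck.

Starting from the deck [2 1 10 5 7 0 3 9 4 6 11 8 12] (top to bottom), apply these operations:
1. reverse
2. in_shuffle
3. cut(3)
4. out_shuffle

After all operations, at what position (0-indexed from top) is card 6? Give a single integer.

Answer: 8

Derivation:
After op 1 (reverse): [12 8 11 6 4 9 3 0 7 5 10 1 2]
After op 2 (in_shuffle): [3 12 0 8 7 11 5 6 10 4 1 9 2]
After op 3 (cut(3)): [8 7 11 5 6 10 4 1 9 2 3 12 0]
After op 4 (out_shuffle): [8 1 7 9 11 2 5 3 6 12 10 0 4]
Card 6 is at position 8.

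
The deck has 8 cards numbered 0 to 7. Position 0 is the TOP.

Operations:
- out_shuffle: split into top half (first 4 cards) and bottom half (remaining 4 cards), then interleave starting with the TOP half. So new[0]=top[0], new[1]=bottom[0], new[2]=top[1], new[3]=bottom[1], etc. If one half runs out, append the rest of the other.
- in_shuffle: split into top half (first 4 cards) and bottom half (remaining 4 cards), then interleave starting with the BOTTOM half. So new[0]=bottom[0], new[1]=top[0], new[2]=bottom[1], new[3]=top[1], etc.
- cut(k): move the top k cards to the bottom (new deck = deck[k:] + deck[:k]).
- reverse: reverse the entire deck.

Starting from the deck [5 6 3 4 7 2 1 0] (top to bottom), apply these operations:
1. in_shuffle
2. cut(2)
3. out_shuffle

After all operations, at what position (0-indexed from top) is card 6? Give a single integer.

After op 1 (in_shuffle): [7 5 2 6 1 3 0 4]
After op 2 (cut(2)): [2 6 1 3 0 4 7 5]
After op 3 (out_shuffle): [2 0 6 4 1 7 3 5]
Card 6 is at position 2.

Answer: 2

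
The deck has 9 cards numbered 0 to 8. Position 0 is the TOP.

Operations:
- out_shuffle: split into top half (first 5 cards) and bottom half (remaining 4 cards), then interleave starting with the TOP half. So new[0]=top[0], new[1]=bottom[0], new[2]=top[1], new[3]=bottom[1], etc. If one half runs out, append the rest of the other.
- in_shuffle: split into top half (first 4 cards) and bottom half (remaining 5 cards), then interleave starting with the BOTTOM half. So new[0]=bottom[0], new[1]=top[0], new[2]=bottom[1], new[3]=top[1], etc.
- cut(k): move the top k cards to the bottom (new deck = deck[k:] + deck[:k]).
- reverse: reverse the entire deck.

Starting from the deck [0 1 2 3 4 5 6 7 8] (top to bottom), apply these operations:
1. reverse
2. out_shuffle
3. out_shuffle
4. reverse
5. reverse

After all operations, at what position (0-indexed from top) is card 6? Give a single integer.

Answer: 8

Derivation:
After op 1 (reverse): [8 7 6 5 4 3 2 1 0]
After op 2 (out_shuffle): [8 3 7 2 6 1 5 0 4]
After op 3 (out_shuffle): [8 1 3 5 7 0 2 4 6]
After op 4 (reverse): [6 4 2 0 7 5 3 1 8]
After op 5 (reverse): [8 1 3 5 7 0 2 4 6]
Card 6 is at position 8.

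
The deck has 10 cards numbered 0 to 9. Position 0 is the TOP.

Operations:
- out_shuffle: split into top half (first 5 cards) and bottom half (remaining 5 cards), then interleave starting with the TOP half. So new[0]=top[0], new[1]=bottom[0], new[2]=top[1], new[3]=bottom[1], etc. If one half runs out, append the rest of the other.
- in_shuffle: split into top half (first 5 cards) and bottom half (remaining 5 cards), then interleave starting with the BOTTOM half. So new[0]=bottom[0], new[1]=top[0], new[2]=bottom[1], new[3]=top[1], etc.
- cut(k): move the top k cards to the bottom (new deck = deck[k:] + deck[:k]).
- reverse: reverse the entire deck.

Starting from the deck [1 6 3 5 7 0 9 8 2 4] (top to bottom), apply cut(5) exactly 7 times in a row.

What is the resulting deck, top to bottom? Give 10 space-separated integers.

After op 1 (cut(5)): [0 9 8 2 4 1 6 3 5 7]
After op 2 (cut(5)): [1 6 3 5 7 0 9 8 2 4]
After op 3 (cut(5)): [0 9 8 2 4 1 6 3 5 7]
After op 4 (cut(5)): [1 6 3 5 7 0 9 8 2 4]
After op 5 (cut(5)): [0 9 8 2 4 1 6 3 5 7]
After op 6 (cut(5)): [1 6 3 5 7 0 9 8 2 4]
After op 7 (cut(5)): [0 9 8 2 4 1 6 3 5 7]

Answer: 0 9 8 2 4 1 6 3 5 7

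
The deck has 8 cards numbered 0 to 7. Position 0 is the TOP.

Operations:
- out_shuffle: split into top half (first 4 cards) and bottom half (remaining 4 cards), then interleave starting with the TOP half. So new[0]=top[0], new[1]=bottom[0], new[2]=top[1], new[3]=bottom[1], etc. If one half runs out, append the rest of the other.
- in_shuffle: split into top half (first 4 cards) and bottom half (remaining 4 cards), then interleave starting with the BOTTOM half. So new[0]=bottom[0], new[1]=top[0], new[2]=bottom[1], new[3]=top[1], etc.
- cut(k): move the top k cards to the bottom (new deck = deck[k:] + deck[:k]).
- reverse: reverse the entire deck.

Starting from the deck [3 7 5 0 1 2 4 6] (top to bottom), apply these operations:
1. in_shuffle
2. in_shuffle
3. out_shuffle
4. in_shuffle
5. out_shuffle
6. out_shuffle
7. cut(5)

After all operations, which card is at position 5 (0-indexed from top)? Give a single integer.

After op 1 (in_shuffle): [1 3 2 7 4 5 6 0]
After op 2 (in_shuffle): [4 1 5 3 6 2 0 7]
After op 3 (out_shuffle): [4 6 1 2 5 0 3 7]
After op 4 (in_shuffle): [5 4 0 6 3 1 7 2]
After op 5 (out_shuffle): [5 3 4 1 0 7 6 2]
After op 6 (out_shuffle): [5 0 3 7 4 6 1 2]
After op 7 (cut(5)): [6 1 2 5 0 3 7 4]
Position 5: card 3.

Answer: 3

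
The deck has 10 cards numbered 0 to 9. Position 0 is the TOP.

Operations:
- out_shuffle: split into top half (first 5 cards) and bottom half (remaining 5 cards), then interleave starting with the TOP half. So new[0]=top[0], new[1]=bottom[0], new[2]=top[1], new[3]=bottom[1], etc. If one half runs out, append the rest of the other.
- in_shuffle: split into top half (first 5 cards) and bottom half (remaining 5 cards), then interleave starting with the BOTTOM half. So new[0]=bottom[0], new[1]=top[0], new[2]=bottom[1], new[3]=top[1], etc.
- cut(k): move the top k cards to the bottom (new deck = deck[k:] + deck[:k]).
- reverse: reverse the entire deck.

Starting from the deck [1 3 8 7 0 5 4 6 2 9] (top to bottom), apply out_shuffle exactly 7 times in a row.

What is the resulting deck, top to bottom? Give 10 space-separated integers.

After op 1 (out_shuffle): [1 5 3 4 8 6 7 2 0 9]
After op 2 (out_shuffle): [1 6 5 7 3 2 4 0 8 9]
After op 3 (out_shuffle): [1 2 6 4 5 0 7 8 3 9]
After op 4 (out_shuffle): [1 0 2 7 6 8 4 3 5 9]
After op 5 (out_shuffle): [1 8 0 4 2 3 7 5 6 9]
After op 6 (out_shuffle): [1 3 8 7 0 5 4 6 2 9]
After op 7 (out_shuffle): [1 5 3 4 8 6 7 2 0 9]

Answer: 1 5 3 4 8 6 7 2 0 9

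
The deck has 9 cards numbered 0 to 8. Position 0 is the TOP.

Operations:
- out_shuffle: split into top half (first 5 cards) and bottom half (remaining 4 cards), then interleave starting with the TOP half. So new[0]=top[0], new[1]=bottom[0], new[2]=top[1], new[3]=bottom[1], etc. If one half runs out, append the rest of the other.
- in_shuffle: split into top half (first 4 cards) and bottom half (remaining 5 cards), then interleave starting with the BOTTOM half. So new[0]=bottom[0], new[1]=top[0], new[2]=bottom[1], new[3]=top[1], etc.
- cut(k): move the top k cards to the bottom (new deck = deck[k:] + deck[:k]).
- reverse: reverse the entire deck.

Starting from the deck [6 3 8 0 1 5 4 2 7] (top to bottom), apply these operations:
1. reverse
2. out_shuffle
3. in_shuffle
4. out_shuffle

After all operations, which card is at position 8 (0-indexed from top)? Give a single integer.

After op 1 (reverse): [7 2 4 5 1 0 8 3 6]
After op 2 (out_shuffle): [7 0 2 8 4 3 5 6 1]
After op 3 (in_shuffle): [4 7 3 0 5 2 6 8 1]
After op 4 (out_shuffle): [4 2 7 6 3 8 0 1 5]
Position 8: card 5.

Answer: 5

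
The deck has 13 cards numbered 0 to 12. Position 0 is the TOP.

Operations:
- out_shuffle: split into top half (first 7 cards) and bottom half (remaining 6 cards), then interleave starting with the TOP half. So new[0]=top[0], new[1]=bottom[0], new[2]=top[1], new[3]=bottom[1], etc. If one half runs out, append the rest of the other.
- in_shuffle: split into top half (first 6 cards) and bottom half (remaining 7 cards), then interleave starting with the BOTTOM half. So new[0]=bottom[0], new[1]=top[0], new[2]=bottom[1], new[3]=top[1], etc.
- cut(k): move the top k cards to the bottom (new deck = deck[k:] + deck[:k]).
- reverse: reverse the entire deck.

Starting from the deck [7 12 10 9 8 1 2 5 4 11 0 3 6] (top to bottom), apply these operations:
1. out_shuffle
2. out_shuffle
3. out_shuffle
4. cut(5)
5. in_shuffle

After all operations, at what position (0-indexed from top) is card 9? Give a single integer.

Answer: 0

Derivation:
After op 1 (out_shuffle): [7 5 12 4 10 11 9 0 8 3 1 6 2]
After op 2 (out_shuffle): [7 0 5 8 12 3 4 1 10 6 11 2 9]
After op 3 (out_shuffle): [7 1 0 10 5 6 8 11 12 2 3 9 4]
After op 4 (cut(5)): [6 8 11 12 2 3 9 4 7 1 0 10 5]
After op 5 (in_shuffle): [9 6 4 8 7 11 1 12 0 2 10 3 5]
Card 9 is at position 0.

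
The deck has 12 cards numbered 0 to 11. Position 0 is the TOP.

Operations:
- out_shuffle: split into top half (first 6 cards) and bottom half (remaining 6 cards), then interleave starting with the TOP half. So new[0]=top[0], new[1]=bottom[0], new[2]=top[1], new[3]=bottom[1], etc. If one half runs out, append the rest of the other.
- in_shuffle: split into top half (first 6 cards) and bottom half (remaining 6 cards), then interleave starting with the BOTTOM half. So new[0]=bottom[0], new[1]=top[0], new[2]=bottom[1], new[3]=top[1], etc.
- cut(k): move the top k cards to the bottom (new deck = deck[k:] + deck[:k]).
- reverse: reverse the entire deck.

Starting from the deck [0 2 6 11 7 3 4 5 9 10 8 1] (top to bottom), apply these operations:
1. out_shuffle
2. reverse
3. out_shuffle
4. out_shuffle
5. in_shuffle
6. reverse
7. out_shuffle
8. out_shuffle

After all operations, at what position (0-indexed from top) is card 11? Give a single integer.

Answer: 9

Derivation:
After op 1 (out_shuffle): [0 4 2 5 6 9 11 10 7 8 3 1]
After op 2 (reverse): [1 3 8 7 10 11 9 6 5 2 4 0]
After op 3 (out_shuffle): [1 9 3 6 8 5 7 2 10 4 11 0]
After op 4 (out_shuffle): [1 7 9 2 3 10 6 4 8 11 5 0]
After op 5 (in_shuffle): [6 1 4 7 8 9 11 2 5 3 0 10]
After op 6 (reverse): [10 0 3 5 2 11 9 8 7 4 1 6]
After op 7 (out_shuffle): [10 9 0 8 3 7 5 4 2 1 11 6]
After op 8 (out_shuffle): [10 5 9 4 0 2 8 1 3 11 7 6]
Card 11 is at position 9.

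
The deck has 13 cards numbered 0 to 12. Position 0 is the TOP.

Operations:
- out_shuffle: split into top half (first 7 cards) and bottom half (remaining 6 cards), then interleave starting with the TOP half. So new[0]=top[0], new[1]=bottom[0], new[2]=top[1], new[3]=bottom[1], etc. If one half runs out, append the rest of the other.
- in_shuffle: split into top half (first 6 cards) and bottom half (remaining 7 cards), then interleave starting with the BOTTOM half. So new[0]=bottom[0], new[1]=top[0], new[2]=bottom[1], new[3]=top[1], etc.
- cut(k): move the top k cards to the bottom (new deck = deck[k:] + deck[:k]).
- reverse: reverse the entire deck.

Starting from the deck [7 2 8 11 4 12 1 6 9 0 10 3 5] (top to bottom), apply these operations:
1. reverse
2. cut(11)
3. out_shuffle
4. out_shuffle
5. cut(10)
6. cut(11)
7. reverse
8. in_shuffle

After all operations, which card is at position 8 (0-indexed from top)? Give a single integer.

Answer: 12

Derivation:
After op 1 (reverse): [5 3 10 0 9 6 1 12 4 11 8 2 7]
After op 2 (cut(11)): [2 7 5 3 10 0 9 6 1 12 4 11 8]
After op 3 (out_shuffle): [2 6 7 1 5 12 3 4 10 11 0 8 9]
After op 4 (out_shuffle): [2 4 6 10 7 11 1 0 5 8 12 9 3]
After op 5 (cut(10)): [12 9 3 2 4 6 10 7 11 1 0 5 8]
After op 6 (cut(11)): [5 8 12 9 3 2 4 6 10 7 11 1 0]
After op 7 (reverse): [0 1 11 7 10 6 4 2 3 9 12 8 5]
After op 8 (in_shuffle): [4 0 2 1 3 11 9 7 12 10 8 6 5]
Position 8: card 12.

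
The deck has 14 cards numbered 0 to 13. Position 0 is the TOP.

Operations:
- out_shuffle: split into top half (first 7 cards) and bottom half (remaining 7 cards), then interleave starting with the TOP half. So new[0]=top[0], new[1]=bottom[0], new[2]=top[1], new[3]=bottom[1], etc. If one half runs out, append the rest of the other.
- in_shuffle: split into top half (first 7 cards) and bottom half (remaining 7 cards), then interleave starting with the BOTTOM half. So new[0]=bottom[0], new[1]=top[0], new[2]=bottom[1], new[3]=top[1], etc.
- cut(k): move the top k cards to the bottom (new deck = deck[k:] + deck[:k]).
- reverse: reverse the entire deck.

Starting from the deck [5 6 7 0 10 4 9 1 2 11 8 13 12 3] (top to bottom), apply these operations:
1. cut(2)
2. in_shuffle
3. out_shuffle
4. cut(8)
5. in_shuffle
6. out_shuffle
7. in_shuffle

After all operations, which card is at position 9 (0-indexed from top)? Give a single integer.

Answer: 7

Derivation:
After op 1 (cut(2)): [7 0 10 4 9 1 2 11 8 13 12 3 5 6]
After op 2 (in_shuffle): [11 7 8 0 13 10 12 4 3 9 5 1 6 2]
After op 3 (out_shuffle): [11 4 7 3 8 9 0 5 13 1 10 6 12 2]
After op 4 (cut(8)): [13 1 10 6 12 2 11 4 7 3 8 9 0 5]
After op 5 (in_shuffle): [4 13 7 1 3 10 8 6 9 12 0 2 5 11]
After op 6 (out_shuffle): [4 6 13 9 7 12 1 0 3 2 10 5 8 11]
After op 7 (in_shuffle): [0 4 3 6 2 13 10 9 5 7 8 12 11 1]
Position 9: card 7.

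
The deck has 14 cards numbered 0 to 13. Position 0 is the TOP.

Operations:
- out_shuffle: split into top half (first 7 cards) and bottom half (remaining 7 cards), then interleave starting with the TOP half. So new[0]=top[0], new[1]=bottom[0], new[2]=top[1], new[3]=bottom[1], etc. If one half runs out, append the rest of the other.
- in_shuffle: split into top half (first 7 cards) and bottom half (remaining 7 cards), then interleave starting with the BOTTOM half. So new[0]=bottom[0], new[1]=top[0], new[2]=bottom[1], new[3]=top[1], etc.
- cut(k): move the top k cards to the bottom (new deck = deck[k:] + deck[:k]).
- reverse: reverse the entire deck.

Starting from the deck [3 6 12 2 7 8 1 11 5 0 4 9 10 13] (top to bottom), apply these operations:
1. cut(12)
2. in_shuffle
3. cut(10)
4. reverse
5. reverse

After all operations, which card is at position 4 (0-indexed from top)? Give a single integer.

Answer: 8

Derivation:
After op 1 (cut(12)): [10 13 3 6 12 2 7 8 1 11 5 0 4 9]
After op 2 (in_shuffle): [8 10 1 13 11 3 5 6 0 12 4 2 9 7]
After op 3 (cut(10)): [4 2 9 7 8 10 1 13 11 3 5 6 0 12]
After op 4 (reverse): [12 0 6 5 3 11 13 1 10 8 7 9 2 4]
After op 5 (reverse): [4 2 9 7 8 10 1 13 11 3 5 6 0 12]
Position 4: card 8.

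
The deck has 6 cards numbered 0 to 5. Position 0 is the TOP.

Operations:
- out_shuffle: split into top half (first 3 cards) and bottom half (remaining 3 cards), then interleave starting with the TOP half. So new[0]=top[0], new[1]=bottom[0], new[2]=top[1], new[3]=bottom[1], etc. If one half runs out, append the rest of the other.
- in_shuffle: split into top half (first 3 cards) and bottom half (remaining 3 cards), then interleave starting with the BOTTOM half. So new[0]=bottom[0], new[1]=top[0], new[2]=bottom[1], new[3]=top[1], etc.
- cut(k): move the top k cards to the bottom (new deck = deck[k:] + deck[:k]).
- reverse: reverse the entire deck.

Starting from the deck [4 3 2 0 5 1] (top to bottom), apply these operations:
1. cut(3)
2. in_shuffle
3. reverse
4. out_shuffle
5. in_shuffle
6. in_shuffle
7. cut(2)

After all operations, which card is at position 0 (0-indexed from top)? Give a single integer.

Answer: 4

Derivation:
After op 1 (cut(3)): [0 5 1 4 3 2]
After op 2 (in_shuffle): [4 0 3 5 2 1]
After op 3 (reverse): [1 2 5 3 0 4]
After op 4 (out_shuffle): [1 3 2 0 5 4]
After op 5 (in_shuffle): [0 1 5 3 4 2]
After op 6 (in_shuffle): [3 0 4 1 2 5]
After op 7 (cut(2)): [4 1 2 5 3 0]
Position 0: card 4.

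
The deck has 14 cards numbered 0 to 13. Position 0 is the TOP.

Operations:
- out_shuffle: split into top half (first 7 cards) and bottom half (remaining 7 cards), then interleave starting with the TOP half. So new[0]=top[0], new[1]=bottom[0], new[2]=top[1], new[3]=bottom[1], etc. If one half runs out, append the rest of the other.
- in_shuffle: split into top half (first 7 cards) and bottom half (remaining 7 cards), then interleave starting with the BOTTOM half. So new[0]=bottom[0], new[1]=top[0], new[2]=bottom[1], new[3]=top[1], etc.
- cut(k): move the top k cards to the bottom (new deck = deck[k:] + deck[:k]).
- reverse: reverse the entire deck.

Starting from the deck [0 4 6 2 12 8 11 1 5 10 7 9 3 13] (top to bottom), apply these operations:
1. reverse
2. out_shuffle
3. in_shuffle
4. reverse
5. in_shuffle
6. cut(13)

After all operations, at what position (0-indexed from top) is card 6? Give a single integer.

Answer: 5

Derivation:
After op 1 (reverse): [13 3 9 7 10 5 1 11 8 12 2 6 4 0]
After op 2 (out_shuffle): [13 11 3 8 9 12 7 2 10 6 5 4 1 0]
After op 3 (in_shuffle): [2 13 10 11 6 3 5 8 4 9 1 12 0 7]
After op 4 (reverse): [7 0 12 1 9 4 8 5 3 6 11 10 13 2]
After op 5 (in_shuffle): [5 7 3 0 6 12 11 1 10 9 13 4 2 8]
After op 6 (cut(13)): [8 5 7 3 0 6 12 11 1 10 9 13 4 2]
Card 6 is at position 5.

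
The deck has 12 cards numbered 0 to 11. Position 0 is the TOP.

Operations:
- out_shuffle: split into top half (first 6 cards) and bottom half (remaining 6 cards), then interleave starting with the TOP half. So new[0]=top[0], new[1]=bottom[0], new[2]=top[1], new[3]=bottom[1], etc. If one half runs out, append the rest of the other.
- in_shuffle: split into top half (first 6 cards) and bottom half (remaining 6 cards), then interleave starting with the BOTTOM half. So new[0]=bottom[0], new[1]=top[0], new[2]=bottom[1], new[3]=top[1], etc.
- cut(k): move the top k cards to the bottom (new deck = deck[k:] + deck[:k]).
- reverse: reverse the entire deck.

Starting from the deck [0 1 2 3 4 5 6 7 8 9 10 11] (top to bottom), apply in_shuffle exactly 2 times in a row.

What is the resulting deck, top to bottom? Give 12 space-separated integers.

Answer: 9 6 3 0 10 7 4 1 11 8 5 2

Derivation:
After op 1 (in_shuffle): [6 0 7 1 8 2 9 3 10 4 11 5]
After op 2 (in_shuffle): [9 6 3 0 10 7 4 1 11 8 5 2]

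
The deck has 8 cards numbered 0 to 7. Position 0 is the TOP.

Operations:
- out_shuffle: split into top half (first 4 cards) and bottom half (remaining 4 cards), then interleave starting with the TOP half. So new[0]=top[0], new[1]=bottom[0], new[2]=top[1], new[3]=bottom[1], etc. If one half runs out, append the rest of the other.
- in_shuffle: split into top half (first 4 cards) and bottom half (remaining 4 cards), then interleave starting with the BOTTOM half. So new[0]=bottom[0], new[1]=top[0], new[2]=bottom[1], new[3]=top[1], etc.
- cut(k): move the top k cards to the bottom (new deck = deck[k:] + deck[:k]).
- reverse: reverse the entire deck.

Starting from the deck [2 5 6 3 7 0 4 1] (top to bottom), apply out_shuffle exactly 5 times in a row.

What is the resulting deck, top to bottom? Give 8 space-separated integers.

Answer: 2 6 7 4 5 3 0 1

Derivation:
After op 1 (out_shuffle): [2 7 5 0 6 4 3 1]
After op 2 (out_shuffle): [2 6 7 4 5 3 0 1]
After op 3 (out_shuffle): [2 5 6 3 7 0 4 1]
After op 4 (out_shuffle): [2 7 5 0 6 4 3 1]
After op 5 (out_shuffle): [2 6 7 4 5 3 0 1]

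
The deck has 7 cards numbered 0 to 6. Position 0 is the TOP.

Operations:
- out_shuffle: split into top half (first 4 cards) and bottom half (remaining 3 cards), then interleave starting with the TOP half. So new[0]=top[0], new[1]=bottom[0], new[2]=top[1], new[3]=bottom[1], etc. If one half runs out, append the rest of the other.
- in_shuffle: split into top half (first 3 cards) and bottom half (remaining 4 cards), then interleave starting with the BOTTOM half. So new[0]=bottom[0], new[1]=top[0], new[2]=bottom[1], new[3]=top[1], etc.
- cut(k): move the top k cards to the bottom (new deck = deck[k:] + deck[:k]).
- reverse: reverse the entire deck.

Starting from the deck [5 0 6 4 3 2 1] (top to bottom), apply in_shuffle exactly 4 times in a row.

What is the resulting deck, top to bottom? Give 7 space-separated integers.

Answer: 4 5 3 0 2 6 1

Derivation:
After op 1 (in_shuffle): [4 5 3 0 2 6 1]
After op 2 (in_shuffle): [0 4 2 5 6 3 1]
After op 3 (in_shuffle): [5 0 6 4 3 2 1]
After op 4 (in_shuffle): [4 5 3 0 2 6 1]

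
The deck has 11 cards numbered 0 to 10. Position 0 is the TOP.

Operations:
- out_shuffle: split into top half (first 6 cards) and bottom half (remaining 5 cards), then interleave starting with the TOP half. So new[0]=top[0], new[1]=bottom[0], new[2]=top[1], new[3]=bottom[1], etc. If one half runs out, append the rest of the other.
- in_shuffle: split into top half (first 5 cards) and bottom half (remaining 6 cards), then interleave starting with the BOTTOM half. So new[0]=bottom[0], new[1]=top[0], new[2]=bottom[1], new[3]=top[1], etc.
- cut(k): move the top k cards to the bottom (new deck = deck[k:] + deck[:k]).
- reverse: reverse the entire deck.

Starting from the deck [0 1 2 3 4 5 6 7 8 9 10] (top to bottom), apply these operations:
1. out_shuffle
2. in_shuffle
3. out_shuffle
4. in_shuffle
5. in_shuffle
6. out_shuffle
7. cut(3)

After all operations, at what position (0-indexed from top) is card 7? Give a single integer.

Answer: 5

Derivation:
After op 1 (out_shuffle): [0 6 1 7 2 8 3 9 4 10 5]
After op 2 (in_shuffle): [8 0 3 6 9 1 4 7 10 2 5]
After op 3 (out_shuffle): [8 4 0 7 3 10 6 2 9 5 1]
After op 4 (in_shuffle): [10 8 6 4 2 0 9 7 5 3 1]
After op 5 (in_shuffle): [0 10 9 8 7 6 5 4 3 2 1]
After op 6 (out_shuffle): [0 5 10 4 9 3 8 2 7 1 6]
After op 7 (cut(3)): [4 9 3 8 2 7 1 6 0 5 10]
Card 7 is at position 5.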